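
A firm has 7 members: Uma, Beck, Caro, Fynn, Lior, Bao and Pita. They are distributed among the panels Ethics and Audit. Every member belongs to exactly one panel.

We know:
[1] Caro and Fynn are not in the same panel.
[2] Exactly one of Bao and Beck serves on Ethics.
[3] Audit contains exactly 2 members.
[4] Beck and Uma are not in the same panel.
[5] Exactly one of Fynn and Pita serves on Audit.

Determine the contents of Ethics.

Ethics = {Bao, Caro, Lior, Pita, Uma}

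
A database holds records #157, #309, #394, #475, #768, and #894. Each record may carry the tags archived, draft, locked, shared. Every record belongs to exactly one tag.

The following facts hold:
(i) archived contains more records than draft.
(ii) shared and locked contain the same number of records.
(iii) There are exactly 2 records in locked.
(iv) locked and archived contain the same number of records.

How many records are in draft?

0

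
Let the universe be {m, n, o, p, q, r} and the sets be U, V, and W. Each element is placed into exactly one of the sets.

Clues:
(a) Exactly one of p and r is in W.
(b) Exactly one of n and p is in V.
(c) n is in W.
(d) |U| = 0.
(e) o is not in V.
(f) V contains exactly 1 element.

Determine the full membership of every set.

From (c): n ∈ W.
From (e): o ∉ V.
(b) (exactly one): p ∈ V.
(d): U already has 0, so the rest are out.
(f): V already has 1, so the rest are out.
Only one set left: m ∈ W.
Only one set left: o ∈ W.
Only one set left: q ∈ W.
Only one set left: r ∈ W.

U = {}; V = {p}; W = {m, n, o, q, r}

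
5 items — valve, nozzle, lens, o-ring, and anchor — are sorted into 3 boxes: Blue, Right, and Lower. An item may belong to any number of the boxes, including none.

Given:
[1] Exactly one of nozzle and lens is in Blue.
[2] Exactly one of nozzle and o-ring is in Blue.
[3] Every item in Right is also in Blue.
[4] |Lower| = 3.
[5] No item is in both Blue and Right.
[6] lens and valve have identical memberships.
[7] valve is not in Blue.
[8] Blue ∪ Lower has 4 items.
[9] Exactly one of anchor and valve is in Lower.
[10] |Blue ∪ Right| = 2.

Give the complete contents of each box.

Blue = {anchor, nozzle}; Right = {}; Lower = {lens, nozzle, valve}

From (7): valve ∉ Blue.
(3) contrapositive: valve ∉ Right.
(6): lens matches valve: lens ∉ Blue.
(6): lens matches valve: lens ∉ Right.
(1) (exactly one): nozzle ∈ Blue.
(2) (exactly one): o-ring ∉ Blue.
(3) contrapositive: o-ring ∉ Right.
(5) (disjoint): nozzle ∉ Right.
Suppose valve ∉ Lower: no assignment then satisfies all the clues, so valve ∈ Lower.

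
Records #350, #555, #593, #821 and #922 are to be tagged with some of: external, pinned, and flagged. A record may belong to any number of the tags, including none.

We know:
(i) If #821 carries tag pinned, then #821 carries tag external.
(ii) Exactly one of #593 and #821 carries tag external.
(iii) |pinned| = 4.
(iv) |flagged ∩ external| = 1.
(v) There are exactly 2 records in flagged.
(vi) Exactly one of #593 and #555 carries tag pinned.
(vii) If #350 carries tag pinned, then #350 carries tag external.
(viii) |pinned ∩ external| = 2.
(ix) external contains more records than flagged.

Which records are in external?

external = {#350, #555, #821}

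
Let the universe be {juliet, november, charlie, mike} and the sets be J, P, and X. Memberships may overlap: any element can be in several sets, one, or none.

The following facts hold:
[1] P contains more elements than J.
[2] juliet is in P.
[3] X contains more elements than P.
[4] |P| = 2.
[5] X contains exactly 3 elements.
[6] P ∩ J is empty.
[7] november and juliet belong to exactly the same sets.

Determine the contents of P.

P = {juliet, november}

From (2): juliet ∈ P.
(6) (disjoint): juliet ∉ J.
(7): november matches juliet: november ∉ J.
(7): november matches juliet: november ∈ P.
(4): P already has 2, so the rest are out.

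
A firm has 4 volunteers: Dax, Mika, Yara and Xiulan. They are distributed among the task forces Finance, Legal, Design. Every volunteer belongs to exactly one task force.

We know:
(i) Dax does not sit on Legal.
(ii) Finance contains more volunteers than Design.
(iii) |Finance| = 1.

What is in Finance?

Finance = {Dax}

From (i): Dax ∉ Legal.
Suppose Dax ∉ Finance: no assignment then satisfies all the clues, so Dax ∈ Finance.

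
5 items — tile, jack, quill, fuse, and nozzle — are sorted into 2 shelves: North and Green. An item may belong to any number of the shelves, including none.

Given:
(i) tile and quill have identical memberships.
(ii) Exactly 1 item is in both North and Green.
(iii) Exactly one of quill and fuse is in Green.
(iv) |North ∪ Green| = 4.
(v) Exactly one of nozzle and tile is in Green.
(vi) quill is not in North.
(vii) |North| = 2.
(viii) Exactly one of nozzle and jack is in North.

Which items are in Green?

Green = {jack, quill, tile}

From (vi): quill ∉ North.
(i): tile matches quill: tile ∉ North.
Suppose tile ∉ Green: no assignment then satisfies all the clues, so tile ∈ Green.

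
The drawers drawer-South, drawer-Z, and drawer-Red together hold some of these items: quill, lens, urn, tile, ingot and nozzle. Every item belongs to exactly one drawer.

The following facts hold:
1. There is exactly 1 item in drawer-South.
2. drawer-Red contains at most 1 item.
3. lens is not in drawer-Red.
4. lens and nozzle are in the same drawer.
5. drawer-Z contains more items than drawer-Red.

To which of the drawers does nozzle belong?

nozzle: drawer-Z

From (3): lens ∉ drawer-Red.
(4): nozzle matches lens: nozzle ∉ drawer-Red.
Suppose nozzle ∈ drawer-South: no assignment then satisfies all the clues, so nozzle ∉ drawer-South.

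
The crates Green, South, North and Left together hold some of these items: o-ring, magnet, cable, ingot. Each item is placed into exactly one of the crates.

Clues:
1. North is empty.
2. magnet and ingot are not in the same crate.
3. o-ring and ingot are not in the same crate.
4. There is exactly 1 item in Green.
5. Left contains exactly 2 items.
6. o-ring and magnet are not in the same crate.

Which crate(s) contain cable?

cable: Left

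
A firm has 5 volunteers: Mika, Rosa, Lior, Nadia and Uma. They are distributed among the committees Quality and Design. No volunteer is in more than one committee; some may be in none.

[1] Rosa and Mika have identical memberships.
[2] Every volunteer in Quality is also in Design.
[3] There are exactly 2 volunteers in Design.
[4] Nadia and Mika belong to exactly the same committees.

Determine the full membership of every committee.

Quality = {}; Design = {Lior, Uma}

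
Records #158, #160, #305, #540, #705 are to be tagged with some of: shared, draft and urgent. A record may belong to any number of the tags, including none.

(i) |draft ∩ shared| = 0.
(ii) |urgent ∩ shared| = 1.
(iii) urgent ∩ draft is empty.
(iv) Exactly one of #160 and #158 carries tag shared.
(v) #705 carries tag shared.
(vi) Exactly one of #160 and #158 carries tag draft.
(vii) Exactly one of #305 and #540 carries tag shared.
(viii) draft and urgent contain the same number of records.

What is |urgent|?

1

From (v): #705 ∈ shared.
Suppose #305 ∈ draft: no assignment then satisfies all the clues, so #305 ∉ draft.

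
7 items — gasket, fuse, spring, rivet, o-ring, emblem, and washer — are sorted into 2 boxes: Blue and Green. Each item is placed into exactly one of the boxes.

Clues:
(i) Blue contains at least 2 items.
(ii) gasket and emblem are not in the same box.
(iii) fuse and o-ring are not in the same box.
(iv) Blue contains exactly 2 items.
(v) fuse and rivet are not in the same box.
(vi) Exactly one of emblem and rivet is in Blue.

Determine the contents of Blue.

Blue = {emblem, fuse}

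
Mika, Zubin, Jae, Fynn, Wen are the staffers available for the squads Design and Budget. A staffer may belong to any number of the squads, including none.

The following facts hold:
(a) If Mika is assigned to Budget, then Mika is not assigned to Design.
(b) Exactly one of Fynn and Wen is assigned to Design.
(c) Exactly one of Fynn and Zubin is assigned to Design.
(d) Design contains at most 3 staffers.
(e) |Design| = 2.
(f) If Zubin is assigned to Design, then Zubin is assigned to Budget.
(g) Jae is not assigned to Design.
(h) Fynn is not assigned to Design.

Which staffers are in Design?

From (g): Jae ∉ Design.
From (h): Fynn ∉ Design.
(b) (exactly one): Wen ∈ Design.
(c) (exactly one): Zubin ∈ Design.
(e): Design already has 2, so the rest are out.
(f): Zubin ∈ Budget.

Design = {Wen, Zubin}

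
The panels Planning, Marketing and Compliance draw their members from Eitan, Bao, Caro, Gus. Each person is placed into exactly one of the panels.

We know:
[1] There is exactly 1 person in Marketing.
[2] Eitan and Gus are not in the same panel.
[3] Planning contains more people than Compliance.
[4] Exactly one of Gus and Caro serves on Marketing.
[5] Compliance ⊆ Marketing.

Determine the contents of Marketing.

Marketing = {Gus}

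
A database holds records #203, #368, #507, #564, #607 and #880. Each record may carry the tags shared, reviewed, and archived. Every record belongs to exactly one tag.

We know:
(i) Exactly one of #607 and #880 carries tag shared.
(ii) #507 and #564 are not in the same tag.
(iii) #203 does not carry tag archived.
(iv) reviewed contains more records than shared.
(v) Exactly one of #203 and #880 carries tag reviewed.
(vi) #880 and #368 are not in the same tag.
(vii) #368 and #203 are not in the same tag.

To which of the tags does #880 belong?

#880: shared

From (iii): #203 ∉ archived.
Suppose #880 ∉ shared: no assignment then satisfies all the clues, so #880 ∈ shared.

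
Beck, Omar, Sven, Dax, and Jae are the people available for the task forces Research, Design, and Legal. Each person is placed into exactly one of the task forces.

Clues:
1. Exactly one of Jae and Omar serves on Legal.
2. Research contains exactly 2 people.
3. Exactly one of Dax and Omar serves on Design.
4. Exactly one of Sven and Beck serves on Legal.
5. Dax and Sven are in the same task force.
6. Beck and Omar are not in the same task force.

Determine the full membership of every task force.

Research = {Dax, Sven}; Design = {Omar}; Legal = {Beck, Jae}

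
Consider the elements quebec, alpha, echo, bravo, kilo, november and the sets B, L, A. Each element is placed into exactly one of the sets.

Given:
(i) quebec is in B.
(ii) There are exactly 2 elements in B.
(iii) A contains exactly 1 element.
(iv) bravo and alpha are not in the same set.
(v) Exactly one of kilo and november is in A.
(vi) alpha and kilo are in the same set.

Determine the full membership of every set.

B = {bravo, quebec}; L = {alpha, echo, kilo}; A = {november}

From (i): quebec ∈ B.
Suppose alpha ∈ B: no assignment then satisfies all the clues, so alpha ∉ B.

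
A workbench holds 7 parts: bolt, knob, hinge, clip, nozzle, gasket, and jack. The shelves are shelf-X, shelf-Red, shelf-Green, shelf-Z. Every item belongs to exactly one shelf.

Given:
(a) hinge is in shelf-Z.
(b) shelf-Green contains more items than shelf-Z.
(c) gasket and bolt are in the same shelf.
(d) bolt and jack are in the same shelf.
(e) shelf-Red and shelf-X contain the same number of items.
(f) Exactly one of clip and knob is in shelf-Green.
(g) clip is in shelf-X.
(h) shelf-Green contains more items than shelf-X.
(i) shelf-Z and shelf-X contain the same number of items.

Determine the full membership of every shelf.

From (a): hinge ∈ shelf-Z.
From (g): clip ∈ shelf-X.
(f) (exactly one): knob ∈ shelf-Green.
Suppose bolt ∈ shelf-X: no assignment then satisfies all the clues, so bolt ∉ shelf-X.

shelf-X = {clip}; shelf-Red = {nozzle}; shelf-Green = {bolt, gasket, jack, knob}; shelf-Z = {hinge}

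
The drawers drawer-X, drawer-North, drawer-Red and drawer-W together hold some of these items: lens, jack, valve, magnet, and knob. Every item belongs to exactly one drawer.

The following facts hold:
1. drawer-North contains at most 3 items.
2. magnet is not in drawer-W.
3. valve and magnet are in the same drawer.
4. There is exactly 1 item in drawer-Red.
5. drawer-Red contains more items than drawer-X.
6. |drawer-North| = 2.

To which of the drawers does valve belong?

From (2): magnet ∉ drawer-W.
(3): valve matches magnet: valve ∉ drawer-W.
Suppose valve ∈ drawer-X: no assignment then satisfies all the clues, so valve ∉ drawer-X.

valve: drawer-North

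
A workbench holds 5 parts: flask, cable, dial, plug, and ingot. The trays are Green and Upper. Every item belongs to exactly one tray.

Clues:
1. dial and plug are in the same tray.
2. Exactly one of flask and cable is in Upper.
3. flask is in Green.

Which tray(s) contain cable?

cable: Upper

From (3): flask ∈ Green.
(2) (exactly one): cable ∈ Upper.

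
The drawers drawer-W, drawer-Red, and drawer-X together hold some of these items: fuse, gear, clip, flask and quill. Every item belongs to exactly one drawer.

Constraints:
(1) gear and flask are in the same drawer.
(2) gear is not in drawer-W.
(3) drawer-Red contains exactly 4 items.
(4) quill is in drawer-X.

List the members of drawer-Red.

From (2): gear ∉ drawer-W.
From (4): quill ∈ drawer-X.
(1): flask matches gear: flask ∉ drawer-W.
(3): only 4 candidates remain for drawer-Red, so all are in.

drawer-Red = {clip, flask, fuse, gear}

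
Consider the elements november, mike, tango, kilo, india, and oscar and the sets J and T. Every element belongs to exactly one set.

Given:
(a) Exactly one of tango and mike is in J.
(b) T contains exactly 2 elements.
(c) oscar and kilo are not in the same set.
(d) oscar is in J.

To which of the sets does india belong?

india: J

From (d): oscar ∈ J.
(c): kilo ∉ J.
Only one set left: kilo ∈ T.
Suppose india ∉ J: no assignment then satisfies all the clues, so india ∈ J.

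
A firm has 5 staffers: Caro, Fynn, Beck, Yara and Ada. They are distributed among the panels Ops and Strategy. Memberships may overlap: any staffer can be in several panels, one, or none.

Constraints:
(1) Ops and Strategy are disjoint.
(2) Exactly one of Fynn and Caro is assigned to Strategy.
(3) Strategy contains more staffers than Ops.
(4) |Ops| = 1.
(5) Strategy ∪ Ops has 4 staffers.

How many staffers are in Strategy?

3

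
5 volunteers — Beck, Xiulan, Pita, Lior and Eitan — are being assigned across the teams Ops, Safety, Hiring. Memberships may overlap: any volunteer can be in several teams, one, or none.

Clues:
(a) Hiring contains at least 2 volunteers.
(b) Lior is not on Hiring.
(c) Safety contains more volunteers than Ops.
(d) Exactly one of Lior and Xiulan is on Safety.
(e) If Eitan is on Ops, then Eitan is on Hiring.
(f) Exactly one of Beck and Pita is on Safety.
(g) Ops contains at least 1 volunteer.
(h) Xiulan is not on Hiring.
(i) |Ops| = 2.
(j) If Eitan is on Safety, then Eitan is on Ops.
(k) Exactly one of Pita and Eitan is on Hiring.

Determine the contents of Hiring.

Hiring = {Beck, Eitan}

From (b): Lior ∉ Hiring.
From (h): Xiulan ∉ Hiring.
Suppose Beck ∉ Hiring: no assignment then satisfies all the clues, so Beck ∈ Hiring.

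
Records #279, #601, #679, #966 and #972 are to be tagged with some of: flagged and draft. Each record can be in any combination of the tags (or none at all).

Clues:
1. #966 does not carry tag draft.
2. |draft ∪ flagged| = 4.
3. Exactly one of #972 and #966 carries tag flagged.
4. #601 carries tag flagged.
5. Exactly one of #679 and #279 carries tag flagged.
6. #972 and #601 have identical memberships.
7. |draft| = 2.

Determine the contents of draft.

From (1): #966 ∉ draft.
From (4): #601 ∈ flagged.
(6): #972 matches #601: #972 ∈ flagged.
(3) (exactly one): #966 ∉ flagged.
Suppose #279 ∉ draft: no assignment then satisfies all the clues, so #279 ∈ draft.

draft = {#279, #679}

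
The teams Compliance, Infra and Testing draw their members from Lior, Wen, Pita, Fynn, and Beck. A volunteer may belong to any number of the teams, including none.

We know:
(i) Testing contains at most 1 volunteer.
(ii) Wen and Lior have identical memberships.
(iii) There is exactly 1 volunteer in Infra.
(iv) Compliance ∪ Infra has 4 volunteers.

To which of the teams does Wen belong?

Wen: Compliance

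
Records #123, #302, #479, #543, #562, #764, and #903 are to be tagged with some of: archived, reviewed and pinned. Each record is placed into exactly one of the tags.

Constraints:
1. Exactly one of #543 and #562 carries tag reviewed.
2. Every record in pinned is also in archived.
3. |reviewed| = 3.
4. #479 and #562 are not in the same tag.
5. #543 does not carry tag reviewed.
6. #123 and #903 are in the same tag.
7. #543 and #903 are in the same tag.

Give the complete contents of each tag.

archived = {#123, #479, #543, #903}; reviewed = {#302, #562, #764}; pinned = {}

From (5): #543 ∉ reviewed.
(1) (exactly one): #562 ∈ reviewed.
(4): #479 ∉ reviewed.
(7): #903 matches #543: #903 ∉ reviewed.
(6): #123 matches #903: #123 ∉ reviewed.
(3): only 3 candidates remain for reviewed, so all are in.
Suppose #123 ∉ archived: no assignment then satisfies all the clues, so #123 ∈ archived.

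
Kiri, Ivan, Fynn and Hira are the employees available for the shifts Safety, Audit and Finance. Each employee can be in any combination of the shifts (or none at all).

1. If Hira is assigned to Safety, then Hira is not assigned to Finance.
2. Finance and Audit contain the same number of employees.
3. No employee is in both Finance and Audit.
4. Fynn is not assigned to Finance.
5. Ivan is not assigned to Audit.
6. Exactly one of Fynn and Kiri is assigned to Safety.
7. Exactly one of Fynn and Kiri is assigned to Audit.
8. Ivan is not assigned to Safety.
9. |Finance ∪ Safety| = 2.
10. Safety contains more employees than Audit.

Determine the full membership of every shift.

From (4): Fynn ∉ Finance.
From (5): Ivan ∉ Audit.
From (8): Ivan ∉ Safety.
Suppose Kiri ∉ Safety: no assignment then satisfies all the clues, so Kiri ∈ Safety.

Safety = {Hira, Kiri}; Audit = {Fynn}; Finance = {Kiri}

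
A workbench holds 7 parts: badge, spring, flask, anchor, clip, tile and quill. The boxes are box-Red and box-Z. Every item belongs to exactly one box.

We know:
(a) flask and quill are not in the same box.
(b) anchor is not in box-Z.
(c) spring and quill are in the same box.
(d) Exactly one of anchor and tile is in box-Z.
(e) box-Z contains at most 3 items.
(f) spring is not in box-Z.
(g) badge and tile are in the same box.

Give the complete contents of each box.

box-Red = {anchor, clip, quill, spring}; box-Z = {badge, flask, tile}

From (b): anchor ∉ box-Z.
From (f): spring ∉ box-Z.
(c): quill matches spring: quill ∉ box-Z.
(d) (exactly one): tile ∈ box-Z.
(g): badge matches tile: badge ∉ box-Red.
(g): badge matches tile: badge ∈ box-Z.
Only one box left: spring ∈ box-Red.
Only one box left: anchor ∈ box-Red.
Only one box left: quill ∈ box-Red.
(a): flask ∉ box-Red.
Only one box left: flask ∈ box-Z.
Only one box left: clip ∈ box-Red.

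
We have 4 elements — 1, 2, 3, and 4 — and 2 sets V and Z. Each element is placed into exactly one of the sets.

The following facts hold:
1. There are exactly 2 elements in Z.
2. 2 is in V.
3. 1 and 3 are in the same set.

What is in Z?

From (2): 2 ∈ V.
Suppose 1 ∉ Z: no assignment then satisfies all the clues, so 1 ∈ Z.

Z = {1, 3}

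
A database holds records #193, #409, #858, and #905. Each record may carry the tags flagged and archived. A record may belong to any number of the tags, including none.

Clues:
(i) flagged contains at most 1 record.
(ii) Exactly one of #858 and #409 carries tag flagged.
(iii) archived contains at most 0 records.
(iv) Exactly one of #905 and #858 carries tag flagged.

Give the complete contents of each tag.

flagged = {#858}; archived = {}

(iii): archived already has 0, so the rest are out.
Suppose #193 ∈ flagged: no assignment then satisfies all the clues, so #193 ∉ flagged.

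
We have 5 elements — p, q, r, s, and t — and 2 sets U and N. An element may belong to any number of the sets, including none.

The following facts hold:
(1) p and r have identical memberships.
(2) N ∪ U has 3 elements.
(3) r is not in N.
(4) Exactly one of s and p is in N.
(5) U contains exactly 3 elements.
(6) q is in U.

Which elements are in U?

U = {q, s, t}

From (3): r ∉ N.
From (6): q ∈ U.
(1): p matches r: p ∉ N.
(4) (exactly one): s ∈ N.
Suppose p ∈ U: no assignment then satisfies all the clues, so p ∉ U.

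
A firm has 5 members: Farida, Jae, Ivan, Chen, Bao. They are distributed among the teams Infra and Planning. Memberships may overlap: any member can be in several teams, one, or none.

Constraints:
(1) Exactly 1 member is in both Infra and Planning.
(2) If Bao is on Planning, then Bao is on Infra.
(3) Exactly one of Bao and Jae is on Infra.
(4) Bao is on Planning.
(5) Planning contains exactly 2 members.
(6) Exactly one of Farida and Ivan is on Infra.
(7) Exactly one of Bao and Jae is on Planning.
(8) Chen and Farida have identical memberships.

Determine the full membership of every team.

Infra = {Bao, Chen, Farida}; Planning = {Bao, Ivan}

From (4): Bao ∈ Planning.
(2): Bao ∈ Infra.
(3) (exactly one): Jae ∉ Infra.
(7) (exactly one): Jae ∉ Planning.
Suppose Farida ∉ Infra: no assignment then satisfies all the clues, so Farida ∈ Infra.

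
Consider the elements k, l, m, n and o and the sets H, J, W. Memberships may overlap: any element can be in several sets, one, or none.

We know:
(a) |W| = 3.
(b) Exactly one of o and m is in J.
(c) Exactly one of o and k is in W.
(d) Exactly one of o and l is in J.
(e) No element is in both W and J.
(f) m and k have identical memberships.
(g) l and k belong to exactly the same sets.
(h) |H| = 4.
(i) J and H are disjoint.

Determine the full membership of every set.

H = {k, l, m, n}; J = {o}; W = {k, l, m}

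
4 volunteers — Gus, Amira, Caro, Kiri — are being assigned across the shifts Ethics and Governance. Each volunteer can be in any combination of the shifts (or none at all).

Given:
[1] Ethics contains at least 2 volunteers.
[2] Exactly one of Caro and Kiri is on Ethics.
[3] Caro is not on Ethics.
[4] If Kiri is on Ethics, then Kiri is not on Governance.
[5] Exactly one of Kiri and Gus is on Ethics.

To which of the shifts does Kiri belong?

Kiri: Ethics

From (3): Caro ∉ Ethics.
(2) (exactly one): Kiri ∈ Ethics.
(4): Kiri ∉ Governance.
(5) (exactly one): Gus ∉ Ethics.
(1): only 2 candidates remain for Ethics, so all are in.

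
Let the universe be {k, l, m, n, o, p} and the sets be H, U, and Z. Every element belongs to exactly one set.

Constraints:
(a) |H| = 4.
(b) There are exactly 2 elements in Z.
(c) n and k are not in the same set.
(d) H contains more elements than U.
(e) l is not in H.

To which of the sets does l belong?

l: Z

From (e): l ∉ H.
Suppose l ∈ U: no assignment then satisfies all the clues, so l ∉ U.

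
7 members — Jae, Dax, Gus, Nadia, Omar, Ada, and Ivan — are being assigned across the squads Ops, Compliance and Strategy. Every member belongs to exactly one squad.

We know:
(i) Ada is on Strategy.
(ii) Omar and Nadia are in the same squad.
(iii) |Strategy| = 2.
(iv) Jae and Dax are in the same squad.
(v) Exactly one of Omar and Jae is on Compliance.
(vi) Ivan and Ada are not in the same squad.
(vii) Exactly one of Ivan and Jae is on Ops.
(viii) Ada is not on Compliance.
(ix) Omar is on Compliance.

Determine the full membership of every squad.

Ops = {Dax, Jae}; Compliance = {Ivan, Nadia, Omar}; Strategy = {Ada, Gus}

From (i): Ada ∈ Strategy.
From (ix): Omar ∈ Compliance.
(ii): Nadia matches Omar: Nadia ∉ Ops.
(ii): Nadia matches Omar: Nadia ∈ Compliance.
(v) (exactly one): Jae ∉ Compliance.
(vi): Ivan ∉ Strategy.
(iv): Dax matches Jae: Dax ∉ Compliance.
Suppose Jae ∉ Ops: no assignment then satisfies all the clues, so Jae ∈ Ops.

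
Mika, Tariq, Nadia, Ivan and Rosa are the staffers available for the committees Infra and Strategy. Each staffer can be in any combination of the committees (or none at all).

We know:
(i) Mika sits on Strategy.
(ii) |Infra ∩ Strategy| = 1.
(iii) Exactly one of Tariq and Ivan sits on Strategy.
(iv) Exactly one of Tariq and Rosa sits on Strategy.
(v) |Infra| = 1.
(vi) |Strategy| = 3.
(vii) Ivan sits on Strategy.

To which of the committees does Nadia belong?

From (i): Mika ∈ Strategy.
From (vii): Ivan ∈ Strategy.
(iii) (exactly one): Tariq ∉ Strategy.
(iv) (exactly one): Rosa ∈ Strategy.
(vi): Strategy already has 3, so the rest are out.
Suppose Nadia ∈ Infra: no assignment then satisfies all the clues, so Nadia ∉ Infra.

Nadia: none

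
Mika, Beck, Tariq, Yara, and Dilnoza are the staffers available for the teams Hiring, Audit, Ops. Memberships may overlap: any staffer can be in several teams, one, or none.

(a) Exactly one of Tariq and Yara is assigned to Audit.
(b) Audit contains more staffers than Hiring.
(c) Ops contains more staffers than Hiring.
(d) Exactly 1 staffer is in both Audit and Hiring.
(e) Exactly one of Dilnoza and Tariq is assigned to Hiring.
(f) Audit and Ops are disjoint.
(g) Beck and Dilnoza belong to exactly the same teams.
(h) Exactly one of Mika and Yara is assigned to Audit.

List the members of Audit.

Audit = {Mika, Tariq}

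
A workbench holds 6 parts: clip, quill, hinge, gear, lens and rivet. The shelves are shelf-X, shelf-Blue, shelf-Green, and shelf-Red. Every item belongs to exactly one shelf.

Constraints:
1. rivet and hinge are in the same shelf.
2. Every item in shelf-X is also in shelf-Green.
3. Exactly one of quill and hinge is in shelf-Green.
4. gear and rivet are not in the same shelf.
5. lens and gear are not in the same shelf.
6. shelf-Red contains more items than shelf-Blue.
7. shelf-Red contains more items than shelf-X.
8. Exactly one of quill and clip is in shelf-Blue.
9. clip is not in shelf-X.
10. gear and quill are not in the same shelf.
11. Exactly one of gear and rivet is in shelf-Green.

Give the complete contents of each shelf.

shelf-X = {}; shelf-Blue = {quill}; shelf-Green = {hinge, lens, rivet}; shelf-Red = {clip, gear}

From (9): clip ∉ shelf-X.
Suppose clip ∈ shelf-Blue: no assignment then satisfies all the clues, so clip ∉ shelf-Blue.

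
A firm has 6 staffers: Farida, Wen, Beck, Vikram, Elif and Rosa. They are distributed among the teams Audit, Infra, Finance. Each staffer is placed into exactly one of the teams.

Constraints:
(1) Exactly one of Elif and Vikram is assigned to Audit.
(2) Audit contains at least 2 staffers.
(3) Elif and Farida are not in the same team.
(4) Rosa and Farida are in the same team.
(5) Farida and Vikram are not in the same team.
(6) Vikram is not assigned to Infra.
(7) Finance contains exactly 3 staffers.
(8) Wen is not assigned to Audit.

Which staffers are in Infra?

Infra = {Elif}

From (6): Vikram ∉ Infra.
From (8): Wen ∉ Audit.
Suppose Farida ∈ Infra: no assignment then satisfies all the clues, so Farida ∉ Infra.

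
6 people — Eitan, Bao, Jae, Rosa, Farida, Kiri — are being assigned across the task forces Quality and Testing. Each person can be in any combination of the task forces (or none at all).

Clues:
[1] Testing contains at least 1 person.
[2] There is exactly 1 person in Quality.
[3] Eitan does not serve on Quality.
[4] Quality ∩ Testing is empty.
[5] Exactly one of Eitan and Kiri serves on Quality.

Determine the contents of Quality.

Quality = {Kiri}

From (3): Eitan ∉ Quality.
(5) (exactly one): Kiri ∈ Quality.
(2): Quality already has 1, so the rest are out.
(4) (disjoint): Kiri ∉ Testing.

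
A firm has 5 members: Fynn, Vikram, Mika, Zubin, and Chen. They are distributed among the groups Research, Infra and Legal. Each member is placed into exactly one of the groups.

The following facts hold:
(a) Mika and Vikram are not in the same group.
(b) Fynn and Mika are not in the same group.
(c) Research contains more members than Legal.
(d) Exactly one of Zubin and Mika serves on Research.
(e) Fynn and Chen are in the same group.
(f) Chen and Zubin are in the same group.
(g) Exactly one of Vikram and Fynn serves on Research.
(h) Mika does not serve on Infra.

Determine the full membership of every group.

From (h): Mika ∉ Infra.
Suppose Fynn ∉ Research: no assignment then satisfies all the clues, so Fynn ∈ Research.

Research = {Chen, Fynn, Zubin}; Infra = {Vikram}; Legal = {Mika}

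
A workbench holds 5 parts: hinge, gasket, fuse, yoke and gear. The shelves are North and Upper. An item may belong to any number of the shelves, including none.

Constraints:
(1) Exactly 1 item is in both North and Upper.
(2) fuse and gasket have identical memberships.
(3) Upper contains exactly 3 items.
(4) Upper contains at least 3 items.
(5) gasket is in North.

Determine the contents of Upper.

Upper = {gear, hinge, yoke}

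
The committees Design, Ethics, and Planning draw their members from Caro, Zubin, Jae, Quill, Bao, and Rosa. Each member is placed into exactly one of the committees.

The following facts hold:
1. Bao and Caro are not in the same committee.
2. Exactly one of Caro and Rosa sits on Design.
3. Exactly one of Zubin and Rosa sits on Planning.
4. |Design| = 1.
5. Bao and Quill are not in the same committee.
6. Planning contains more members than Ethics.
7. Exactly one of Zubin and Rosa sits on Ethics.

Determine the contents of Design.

Design = {Caro}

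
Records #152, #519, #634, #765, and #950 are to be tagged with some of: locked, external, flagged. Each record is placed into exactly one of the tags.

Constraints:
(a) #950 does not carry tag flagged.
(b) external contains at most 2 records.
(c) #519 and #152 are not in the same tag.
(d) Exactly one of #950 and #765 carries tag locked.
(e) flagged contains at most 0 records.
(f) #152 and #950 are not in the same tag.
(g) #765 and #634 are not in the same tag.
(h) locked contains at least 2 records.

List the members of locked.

locked = {#519, #634, #950}

From (a): #950 ∉ flagged.
(e): flagged already has 0, so the rest are out.
Suppose #152 ∈ locked: no assignment then satisfies all the clues, so #152 ∉ locked.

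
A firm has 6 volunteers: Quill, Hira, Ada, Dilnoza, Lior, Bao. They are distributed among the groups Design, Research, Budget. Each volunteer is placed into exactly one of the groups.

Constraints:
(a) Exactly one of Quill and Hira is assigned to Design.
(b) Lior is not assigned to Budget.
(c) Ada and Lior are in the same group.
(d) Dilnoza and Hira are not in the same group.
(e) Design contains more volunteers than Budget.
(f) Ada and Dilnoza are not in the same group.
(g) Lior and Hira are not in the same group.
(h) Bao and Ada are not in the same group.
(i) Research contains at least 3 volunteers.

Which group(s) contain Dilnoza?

Dilnoza: Budget

From (b): Lior ∉ Budget.
(c): Ada matches Lior: Ada ∉ Budget.
Suppose Dilnoza ∈ Design: no assignment then satisfies all the clues, so Dilnoza ∉ Design.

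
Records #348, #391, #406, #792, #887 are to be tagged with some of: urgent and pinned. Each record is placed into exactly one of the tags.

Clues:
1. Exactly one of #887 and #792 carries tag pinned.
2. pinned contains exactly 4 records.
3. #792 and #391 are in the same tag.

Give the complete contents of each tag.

urgent = {#887}; pinned = {#348, #391, #406, #792}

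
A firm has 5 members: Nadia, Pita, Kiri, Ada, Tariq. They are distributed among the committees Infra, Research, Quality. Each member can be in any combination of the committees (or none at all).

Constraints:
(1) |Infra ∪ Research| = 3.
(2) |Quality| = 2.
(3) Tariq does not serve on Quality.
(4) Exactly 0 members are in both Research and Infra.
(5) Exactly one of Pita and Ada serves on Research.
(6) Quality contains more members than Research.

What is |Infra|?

2

From (3): Tariq ∉ Quality.
Suppose Nadia ∈ Research: no assignment then satisfies all the clues, so Nadia ∉ Research.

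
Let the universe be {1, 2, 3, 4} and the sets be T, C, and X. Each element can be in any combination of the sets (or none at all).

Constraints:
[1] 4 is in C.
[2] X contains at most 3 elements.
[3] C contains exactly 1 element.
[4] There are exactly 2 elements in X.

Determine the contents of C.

C = {4}

From (1): 4 ∈ C.
(3): C already has 1, so the rest are out.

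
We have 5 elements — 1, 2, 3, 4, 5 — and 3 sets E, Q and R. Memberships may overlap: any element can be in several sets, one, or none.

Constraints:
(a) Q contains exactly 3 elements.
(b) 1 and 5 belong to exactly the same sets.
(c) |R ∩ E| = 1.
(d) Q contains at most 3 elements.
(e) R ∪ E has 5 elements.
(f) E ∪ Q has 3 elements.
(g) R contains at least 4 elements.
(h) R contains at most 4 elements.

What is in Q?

Q = {2, 3, 4}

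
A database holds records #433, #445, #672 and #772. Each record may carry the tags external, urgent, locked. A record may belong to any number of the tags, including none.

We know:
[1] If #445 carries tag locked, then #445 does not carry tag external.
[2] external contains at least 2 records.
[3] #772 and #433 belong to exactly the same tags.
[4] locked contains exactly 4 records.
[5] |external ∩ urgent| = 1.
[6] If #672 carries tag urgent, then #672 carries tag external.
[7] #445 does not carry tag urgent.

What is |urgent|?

1

From (7): #445 ∉ urgent.
(4): only 4 candidates remain for locked, so all are in.
(1): #445 ∉ external.
Suppose #433 ∉ external: no assignment then satisfies all the clues, so #433 ∈ external.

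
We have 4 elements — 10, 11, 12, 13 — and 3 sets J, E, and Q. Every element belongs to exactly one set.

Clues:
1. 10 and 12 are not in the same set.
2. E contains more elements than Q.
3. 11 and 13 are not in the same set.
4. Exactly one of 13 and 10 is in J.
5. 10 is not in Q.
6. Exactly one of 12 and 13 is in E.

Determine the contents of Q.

Q = {13}

From (5): 10 ∉ Q.
Suppose 11 ∈ Q: no assignment then satisfies all the clues, so 11 ∉ Q.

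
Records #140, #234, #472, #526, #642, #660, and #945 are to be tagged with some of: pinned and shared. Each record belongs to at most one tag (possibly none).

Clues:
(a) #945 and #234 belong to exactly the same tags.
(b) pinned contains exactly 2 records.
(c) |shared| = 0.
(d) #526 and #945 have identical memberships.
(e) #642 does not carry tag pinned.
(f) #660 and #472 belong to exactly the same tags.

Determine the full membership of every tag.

pinned = {#472, #660}; shared = {}

From (e): #642 ∉ pinned.
(c): shared already has 0, so the rest are out.
Suppose #140 ∈ pinned: no assignment then satisfies all the clues, so #140 ∉ pinned.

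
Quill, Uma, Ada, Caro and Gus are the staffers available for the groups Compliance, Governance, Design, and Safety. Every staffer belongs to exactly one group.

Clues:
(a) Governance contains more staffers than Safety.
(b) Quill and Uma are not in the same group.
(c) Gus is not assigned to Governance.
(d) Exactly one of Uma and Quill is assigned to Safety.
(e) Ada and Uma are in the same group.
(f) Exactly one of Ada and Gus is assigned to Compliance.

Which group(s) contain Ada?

Ada: Governance

From (c): Gus ∉ Governance.
Suppose Ada ∈ Compliance: no assignment then satisfies all the clues, so Ada ∉ Compliance.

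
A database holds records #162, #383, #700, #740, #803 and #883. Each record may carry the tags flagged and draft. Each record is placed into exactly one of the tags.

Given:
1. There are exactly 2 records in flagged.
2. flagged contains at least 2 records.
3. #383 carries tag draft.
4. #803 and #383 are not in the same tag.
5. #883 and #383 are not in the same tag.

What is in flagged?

From (3): #383 ∈ draft.
(4): #803 ∉ draft.
(5): #883 ∉ draft.
Only one tag left: #803 ∈ flagged.
Only one tag left: #883 ∈ flagged.
(1): flagged already has 2, so the rest are out.
Only one tag left: #162 ∈ draft.
Only one tag left: #700 ∈ draft.
Only one tag left: #740 ∈ draft.

flagged = {#803, #883}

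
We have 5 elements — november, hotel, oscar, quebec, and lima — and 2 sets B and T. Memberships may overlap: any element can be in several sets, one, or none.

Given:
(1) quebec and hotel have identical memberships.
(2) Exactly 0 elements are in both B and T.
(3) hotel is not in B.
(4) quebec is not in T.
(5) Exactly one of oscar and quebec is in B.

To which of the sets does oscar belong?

From (3): hotel ∉ B.
From (4): quebec ∉ T.
(1): quebec matches hotel: quebec ∉ B.
(1): hotel matches quebec: hotel ∉ T.
(5) (exactly one): oscar ∈ B.
Suppose oscar ∈ T: no assignment then satisfies all the clues, so oscar ∉ T.

oscar: B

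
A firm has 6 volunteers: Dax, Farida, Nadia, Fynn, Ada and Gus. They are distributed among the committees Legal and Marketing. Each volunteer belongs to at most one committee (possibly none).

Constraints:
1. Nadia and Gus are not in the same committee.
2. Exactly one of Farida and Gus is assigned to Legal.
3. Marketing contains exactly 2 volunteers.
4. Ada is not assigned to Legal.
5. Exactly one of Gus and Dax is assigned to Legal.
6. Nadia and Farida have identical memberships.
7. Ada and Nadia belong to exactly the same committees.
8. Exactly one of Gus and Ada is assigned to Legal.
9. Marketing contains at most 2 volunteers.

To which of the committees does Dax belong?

Dax: Marketing

From (4): Ada ∉ Legal.
(7): Nadia matches Ada: Nadia ∉ Legal.
(8) (exactly one): Gus ∈ Legal.
(2) (exactly one): Farida ∉ Legal.
(5) (exactly one): Dax ∉ Legal.
Suppose Dax ∉ Marketing: no assignment then satisfies all the clues, so Dax ∈ Marketing.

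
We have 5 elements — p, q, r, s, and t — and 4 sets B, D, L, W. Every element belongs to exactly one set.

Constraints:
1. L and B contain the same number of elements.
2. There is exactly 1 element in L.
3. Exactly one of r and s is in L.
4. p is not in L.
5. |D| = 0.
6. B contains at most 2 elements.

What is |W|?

3

From (4): p ∉ L.
(5): D already has 0, so the rest are out.
Suppose q ∈ L: no assignment then satisfies all the clues, so q ∉ L.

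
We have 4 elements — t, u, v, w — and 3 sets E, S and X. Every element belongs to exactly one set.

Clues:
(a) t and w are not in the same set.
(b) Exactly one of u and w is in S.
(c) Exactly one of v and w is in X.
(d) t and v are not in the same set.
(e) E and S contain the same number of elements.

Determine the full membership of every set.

E = {t}; S = {w}; X = {u, v}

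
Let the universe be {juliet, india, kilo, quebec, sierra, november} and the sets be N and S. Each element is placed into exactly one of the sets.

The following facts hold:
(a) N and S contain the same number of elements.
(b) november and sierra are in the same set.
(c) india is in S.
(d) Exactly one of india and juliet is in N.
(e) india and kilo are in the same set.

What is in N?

N = {juliet, november, sierra}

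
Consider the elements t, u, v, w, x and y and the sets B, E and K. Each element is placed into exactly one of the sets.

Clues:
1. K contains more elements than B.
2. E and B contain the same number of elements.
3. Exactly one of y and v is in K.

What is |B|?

1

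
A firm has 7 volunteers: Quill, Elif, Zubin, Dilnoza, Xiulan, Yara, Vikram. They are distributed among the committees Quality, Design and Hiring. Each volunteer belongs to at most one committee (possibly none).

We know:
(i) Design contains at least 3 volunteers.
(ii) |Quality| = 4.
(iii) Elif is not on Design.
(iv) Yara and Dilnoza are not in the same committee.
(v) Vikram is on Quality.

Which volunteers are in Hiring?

From (iii): Elif ∉ Design.
From (v): Vikram ∈ Quality.
Suppose Quill ∈ Hiring: no assignment then satisfies all the clues, so Quill ∉ Hiring.

Hiring = {}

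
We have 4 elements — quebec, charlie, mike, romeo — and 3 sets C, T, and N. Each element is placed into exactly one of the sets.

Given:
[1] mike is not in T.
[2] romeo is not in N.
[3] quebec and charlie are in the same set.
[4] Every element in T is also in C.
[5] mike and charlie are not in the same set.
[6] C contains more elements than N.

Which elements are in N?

N = {mike}

From (1): mike ∉ T.
From (2): romeo ∉ N.
Suppose quebec ∈ N: no assignment then satisfies all the clues, so quebec ∉ N.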